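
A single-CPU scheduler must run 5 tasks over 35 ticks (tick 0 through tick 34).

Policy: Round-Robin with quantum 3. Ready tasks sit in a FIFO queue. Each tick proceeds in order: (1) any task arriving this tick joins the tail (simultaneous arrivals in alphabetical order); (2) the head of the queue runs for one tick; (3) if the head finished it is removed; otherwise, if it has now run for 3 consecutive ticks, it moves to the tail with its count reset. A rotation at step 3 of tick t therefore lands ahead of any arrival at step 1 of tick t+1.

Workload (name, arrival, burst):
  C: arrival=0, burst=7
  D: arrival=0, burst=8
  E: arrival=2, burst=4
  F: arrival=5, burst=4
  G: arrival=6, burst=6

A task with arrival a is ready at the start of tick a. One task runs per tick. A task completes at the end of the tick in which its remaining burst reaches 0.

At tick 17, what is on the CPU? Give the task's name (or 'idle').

running at tick 17 = D

t=0: queue=[C,D] q_used=0 → run C
t=1: queue=[C,D] q_used=1 → run C
t=2: queue=[C,D,E] q_used=2 → run C
t=3: queue=[D,E,C] q_used=0 → run D
t=4: queue=[D,E,C] q_used=1 → run D
t=5: queue=[D,E,C,F] q_used=2 → run D
t=6: queue=[E,C,F,D,G] q_used=0 → run E
t=7: queue=[E,C,F,D,G] q_used=1 → run E
t=8: queue=[E,C,F,D,G] q_used=2 → run E
t=9: queue=[C,F,D,G,E] q_used=0 → run C
t=10: queue=[C,F,D,G,E] q_used=1 → run C
t=11: queue=[C,F,D,G,E] q_used=2 → run C
t=12: queue=[F,D,G,E,C] q_used=0 → run F
t=13: queue=[F,D,G,E,C] q_used=1 → run F
t=14: queue=[F,D,G,E,C] q_used=2 → run F
t=15: queue=[D,G,E,C,F] q_used=0 → run D
t=16: queue=[D,G,E,C,F] q_used=1 → run D
t=17: queue=[D,G,E,C,F] q_used=2 → run D
t=18: queue=[G,E,C,F,D] q_used=0 → run G
t=19: queue=[G,E,C,F,D] q_used=1 → run G
t=20: queue=[G,E,C,F,D] q_used=2 → run G
t=21: queue=[E,C,F,D,G] q_used=0 → run E
t=22: queue=[C,F,D,G] q_used=0 → run C
t=23: queue=[F,D,G] q_used=0 → run F
t=24: queue=[D,G] q_used=0 → run D
t=25: queue=[D,G] q_used=1 → run D
t=26: queue=[G] q_used=0 → run G
t=27: queue=[G] q_used=1 → run G
t=28: queue=[G] q_used=2 → run G
t=29: (idle)
t=30: (idle)
t=31: (idle)
t=32: (idle)
t=33: (idle)
t=34: (idle)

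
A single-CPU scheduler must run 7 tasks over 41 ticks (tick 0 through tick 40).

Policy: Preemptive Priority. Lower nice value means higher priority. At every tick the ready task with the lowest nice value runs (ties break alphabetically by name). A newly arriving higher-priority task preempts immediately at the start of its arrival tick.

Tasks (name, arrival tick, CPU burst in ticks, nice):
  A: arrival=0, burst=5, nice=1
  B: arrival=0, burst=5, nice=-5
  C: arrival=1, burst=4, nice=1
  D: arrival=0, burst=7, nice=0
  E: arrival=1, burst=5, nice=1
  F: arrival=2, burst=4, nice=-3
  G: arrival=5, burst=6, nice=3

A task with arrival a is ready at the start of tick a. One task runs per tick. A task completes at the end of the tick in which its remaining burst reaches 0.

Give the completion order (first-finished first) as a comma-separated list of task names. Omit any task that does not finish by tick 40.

completion order = B, F, D, A, C, E, G

t=0: ready={A,B,D} → run B
t=1: ready={A,B,C,D,E} → run B
t=2: ready={A,B,C,D,E,F} → run B
t=3: ready={A,B,C,D,E,F} → run B
t=4: ready={A,B,C,D,E,F} → run B
t=5: ready={A,C,D,E,F,G} → run F
t=6: ready={A,C,D,E,F,G} → run F
t=7: ready={A,C,D,E,F,G} → run F
t=8: ready={A,C,D,E,F,G} → run F
t=9: ready={A,C,D,E,G} → run D
t=10: ready={A,C,D,E,G} → run D
t=11: ready={A,C,D,E,G} → run D
t=12: ready={A,C,D,E,G} → run D
t=13: ready={A,C,D,E,G} → run D
t=14: ready={A,C,D,E,G} → run D
t=15: ready={A,C,D,E,G} → run D
t=16: ready={A,C,E,G} → run A
t=17: ready={A,C,E,G} → run A
t=18: ready={A,C,E,G} → run A
t=19: ready={A,C,E,G} → run A
t=20: ready={A,C,E,G} → run A
t=21: ready={C,E,G} → run C
t=22: ready={C,E,G} → run C
t=23: ready={C,E,G} → run C
t=24: ready={C,E,G} → run C
t=25: ready={E,G} → run E
t=26: ready={E,G} → run E
t=27: ready={E,G} → run E
t=28: ready={E,G} → run E
t=29: ready={E,G} → run E
t=30: ready={G} → run G
t=31: ready={G} → run G
t=32: ready={G} → run G
t=33: ready={G} → run G
t=34: ready={G} → run G
t=35: ready={G} → run G
t=36: (idle)
t=37: (idle)
t=38: (idle)
t=39: (idle)
t=40: (idle)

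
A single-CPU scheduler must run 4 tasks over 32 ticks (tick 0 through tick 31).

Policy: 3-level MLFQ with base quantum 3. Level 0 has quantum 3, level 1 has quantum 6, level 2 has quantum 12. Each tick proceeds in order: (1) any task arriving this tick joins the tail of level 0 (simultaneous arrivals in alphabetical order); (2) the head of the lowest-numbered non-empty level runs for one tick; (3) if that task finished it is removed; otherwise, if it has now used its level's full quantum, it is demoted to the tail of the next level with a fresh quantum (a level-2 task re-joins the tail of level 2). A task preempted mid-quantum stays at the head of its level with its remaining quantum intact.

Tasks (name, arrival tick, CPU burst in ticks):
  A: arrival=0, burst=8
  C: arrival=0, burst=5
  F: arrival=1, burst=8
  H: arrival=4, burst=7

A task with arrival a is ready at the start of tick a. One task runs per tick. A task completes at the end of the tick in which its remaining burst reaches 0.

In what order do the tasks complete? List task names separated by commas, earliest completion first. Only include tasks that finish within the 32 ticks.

t=0: L0/L1/L2 = AC/-/- → run A
t=1: L0/L1/L2 = ACF/-/- → run A
t=2: L0/L1/L2 = ACF/-/- → run A
t=3: L0/L1/L2 = CF/A/- → run C
t=4: L0/L1/L2 = CFH/A/- → run C
t=5: L0/L1/L2 = CFH/A/- → run C
t=6: L0/L1/L2 = FH/AC/- → run F
t=7: L0/L1/L2 = FH/AC/- → run F
t=8: L0/L1/L2 = FH/AC/- → run F
t=9: L0/L1/L2 = H/ACF/- → run H
t=10: L0/L1/L2 = H/ACF/- → run H
t=11: L0/L1/L2 = H/ACF/- → run H
t=12: L0/L1/L2 = -/ACFH/- → run A
t=13: L0/L1/L2 = -/ACFH/- → run A
t=14: L0/L1/L2 = -/ACFH/- → run A
t=15: L0/L1/L2 = -/ACFH/- → run A
t=16: L0/L1/L2 = -/ACFH/- → run A
t=17: L0/L1/L2 = -/CFH/- → run C
t=18: L0/L1/L2 = -/CFH/- → run C
t=19: L0/L1/L2 = -/FH/- → run F
t=20: L0/L1/L2 = -/FH/- → run F
t=21: L0/L1/L2 = -/FH/- → run F
t=22: L0/L1/L2 = -/FH/- → run F
t=23: L0/L1/L2 = -/FH/- → run F
t=24: L0/L1/L2 = -/H/- → run H
t=25: L0/L1/L2 = -/H/- → run H
t=26: L0/L1/L2 = -/H/- → run H
t=27: L0/L1/L2 = -/H/- → run H
t=28: (idle)
t=29: (idle)
t=30: (idle)
t=31: (idle)

completion order = A, C, F, H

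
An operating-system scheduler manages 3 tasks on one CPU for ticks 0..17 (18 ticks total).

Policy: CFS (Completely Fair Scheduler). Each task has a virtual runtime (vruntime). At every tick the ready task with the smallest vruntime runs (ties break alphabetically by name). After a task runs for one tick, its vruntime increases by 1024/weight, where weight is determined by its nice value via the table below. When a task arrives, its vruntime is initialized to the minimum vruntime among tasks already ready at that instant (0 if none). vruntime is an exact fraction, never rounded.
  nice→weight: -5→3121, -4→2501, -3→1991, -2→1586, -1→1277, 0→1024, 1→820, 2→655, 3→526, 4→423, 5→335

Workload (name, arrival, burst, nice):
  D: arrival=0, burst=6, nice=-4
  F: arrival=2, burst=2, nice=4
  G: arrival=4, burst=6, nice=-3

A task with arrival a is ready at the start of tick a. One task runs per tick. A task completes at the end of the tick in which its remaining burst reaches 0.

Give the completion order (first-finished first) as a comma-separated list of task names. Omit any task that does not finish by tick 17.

completion order = D, F, G

t=0: vr[D=0] → run D
t=1: vr[D=1024/2501] → run D
t=2: vr[D=2048/2501 F=2048/2501] → run D
t=3: vr[D=3072/2501 F=2048/2501] → run F
t=4: vr[D=3072/2501 F=3427328/1057923 G=3072/2501] → run D
t=5: vr[D=4096/2501 F=3427328/1057923 G=3072/2501] → run G
t=6: vr[D=4096/2501 F=3427328/1057923 G=8677376/4979491] → run D
t=7: vr[D=5120/2501 F=3427328/1057923 G=8677376/4979491] → run G
t=8: vr[D=5120/2501 F=3427328/1057923 G=11238400/4979491] → run D
t=9: vr[F=3427328/1057923 G=11238400/4979491] → run G
t=10: vr[F=3427328/1057923 G=13799424/4979491] → run G
t=11: vr[F=3427328/1057923 G=16360448/4979491] → run F
t=12: vr[G=16360448/4979491] → run G
t=13: vr[G=18921472/4979491] → run G
t=14: (idle)
t=15: (idle)
t=16: (idle)
t=17: (idle)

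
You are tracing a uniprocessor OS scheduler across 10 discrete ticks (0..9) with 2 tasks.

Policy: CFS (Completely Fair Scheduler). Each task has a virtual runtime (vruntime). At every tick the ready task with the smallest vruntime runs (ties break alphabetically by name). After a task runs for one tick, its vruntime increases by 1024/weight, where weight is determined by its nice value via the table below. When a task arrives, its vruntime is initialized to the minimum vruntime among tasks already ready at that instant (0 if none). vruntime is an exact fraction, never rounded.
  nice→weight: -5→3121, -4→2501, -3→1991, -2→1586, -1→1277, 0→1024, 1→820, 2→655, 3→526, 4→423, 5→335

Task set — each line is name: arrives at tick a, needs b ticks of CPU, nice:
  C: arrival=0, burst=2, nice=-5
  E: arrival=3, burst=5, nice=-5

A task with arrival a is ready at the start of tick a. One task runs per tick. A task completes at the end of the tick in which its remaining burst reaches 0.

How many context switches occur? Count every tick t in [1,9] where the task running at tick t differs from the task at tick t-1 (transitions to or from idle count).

t=0: vr[C=0] → run C
t=1: vr[C=1024/3121] → run C
t=2: (idle)
t=3: vr[E=0] → run E
t=4: vr[E=1024/3121] → run E
t=5: vr[E=2048/3121] → run E
t=6: vr[E=3072/3121] → run E
t=7: vr[E=4096/3121] → run E
t=8: (idle)
t=9: (idle)

context switches = 3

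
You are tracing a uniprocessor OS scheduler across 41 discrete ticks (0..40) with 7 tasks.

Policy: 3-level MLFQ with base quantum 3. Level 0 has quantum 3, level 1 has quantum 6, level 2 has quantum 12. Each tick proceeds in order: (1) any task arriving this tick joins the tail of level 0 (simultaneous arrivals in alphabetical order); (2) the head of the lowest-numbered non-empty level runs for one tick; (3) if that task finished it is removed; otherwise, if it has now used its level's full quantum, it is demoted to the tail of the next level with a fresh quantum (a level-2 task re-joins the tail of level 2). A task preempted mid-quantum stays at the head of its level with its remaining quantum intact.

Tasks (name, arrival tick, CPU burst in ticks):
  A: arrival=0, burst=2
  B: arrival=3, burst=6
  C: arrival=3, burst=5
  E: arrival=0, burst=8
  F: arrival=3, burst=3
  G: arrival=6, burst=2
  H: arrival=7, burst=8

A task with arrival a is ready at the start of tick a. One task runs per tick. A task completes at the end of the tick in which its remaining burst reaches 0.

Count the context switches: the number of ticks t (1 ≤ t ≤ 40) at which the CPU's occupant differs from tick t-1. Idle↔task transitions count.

context switches = 11

t=0: L0/L1/L2 = AE/-/- → run A
t=1: L0/L1/L2 = AE/-/- → run A
t=2: L0/L1/L2 = E/-/- → run E
t=3: L0/L1/L2 = EBCF/-/- → run E
t=4: L0/L1/L2 = EBCF/-/- → run E
t=5: L0/L1/L2 = BCF/E/- → run B
t=6: L0/L1/L2 = BCFG/E/- → run B
t=7: L0/L1/L2 = BCFGH/E/- → run B
t=8: L0/L1/L2 = CFGH/EB/- → run C
t=9: L0/L1/L2 = CFGH/EB/- → run C
t=10: L0/L1/L2 = CFGH/EB/- → run C
t=11: L0/L1/L2 = FGH/EBC/- → run F
t=12: L0/L1/L2 = FGH/EBC/- → run F
t=13: L0/L1/L2 = FGH/EBC/- → run F
t=14: L0/L1/L2 = GH/EBC/- → run G
t=15: L0/L1/L2 = GH/EBC/- → run G
t=16: L0/L1/L2 = H/EBC/- → run H
t=17: L0/L1/L2 = H/EBC/- → run H
t=18: L0/L1/L2 = H/EBC/- → run H
t=19: L0/L1/L2 = -/EBCH/- → run E
t=20: L0/L1/L2 = -/EBCH/- → run E
t=21: L0/L1/L2 = -/EBCH/- → run E
t=22: L0/L1/L2 = -/EBCH/- → run E
t=23: L0/L1/L2 = -/EBCH/- → run E
t=24: L0/L1/L2 = -/BCH/- → run B
t=25: L0/L1/L2 = -/BCH/- → run B
t=26: L0/L1/L2 = -/BCH/- → run B
t=27: L0/L1/L2 = -/CH/- → run C
t=28: L0/L1/L2 = -/CH/- → run C
t=29: L0/L1/L2 = -/H/- → run H
t=30: L0/L1/L2 = -/H/- → run H
t=31: L0/L1/L2 = -/H/- → run H
t=32: L0/L1/L2 = -/H/- → run H
t=33: L0/L1/L2 = -/H/- → run H
t=34: (idle)
t=35: (idle)
t=36: (idle)
t=37: (idle)
t=38: (idle)
t=39: (idle)
t=40: (idle)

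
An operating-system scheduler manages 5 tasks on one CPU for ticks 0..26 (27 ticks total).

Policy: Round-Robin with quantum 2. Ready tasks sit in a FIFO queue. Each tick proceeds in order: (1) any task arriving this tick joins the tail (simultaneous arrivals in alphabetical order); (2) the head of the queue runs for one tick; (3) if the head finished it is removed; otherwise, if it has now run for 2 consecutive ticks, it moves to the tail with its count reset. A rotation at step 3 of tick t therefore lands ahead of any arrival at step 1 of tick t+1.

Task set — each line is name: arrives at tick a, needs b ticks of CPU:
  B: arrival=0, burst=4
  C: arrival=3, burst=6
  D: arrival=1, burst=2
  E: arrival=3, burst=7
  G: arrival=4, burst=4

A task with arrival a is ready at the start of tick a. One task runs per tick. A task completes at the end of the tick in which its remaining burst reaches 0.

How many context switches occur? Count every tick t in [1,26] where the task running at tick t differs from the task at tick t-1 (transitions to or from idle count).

context switches = 11

t=0: queue=[B] q_used=0 → run B
t=1: queue=[B,D] q_used=1 → run B
t=2: queue=[D,B] q_used=0 → run D
t=3: queue=[D,B,C,E] q_used=1 → run D
t=4: queue=[B,C,E,G] q_used=0 → run B
t=5: queue=[B,C,E,G] q_used=1 → run B
t=6: queue=[C,E,G] q_used=0 → run C
t=7: queue=[C,E,G] q_used=1 → run C
t=8: queue=[E,G,C] q_used=0 → run E
t=9: queue=[E,G,C] q_used=1 → run E
t=10: queue=[G,C,E] q_used=0 → run G
t=11: queue=[G,C,E] q_used=1 → run G
t=12: queue=[C,E,G] q_used=0 → run C
t=13: queue=[C,E,G] q_used=1 → run C
t=14: queue=[E,G,C] q_used=0 → run E
t=15: queue=[E,G,C] q_used=1 → run E
t=16: queue=[G,C,E] q_used=0 → run G
t=17: queue=[G,C,E] q_used=1 → run G
t=18: queue=[C,E] q_used=0 → run C
t=19: queue=[C,E] q_used=1 → run C
t=20: queue=[E] q_used=0 → run E
t=21: queue=[E] q_used=1 → run E
t=22: queue=[E] q_used=0 → run E
t=23: (idle)
t=24: (idle)
t=25: (idle)
t=26: (idle)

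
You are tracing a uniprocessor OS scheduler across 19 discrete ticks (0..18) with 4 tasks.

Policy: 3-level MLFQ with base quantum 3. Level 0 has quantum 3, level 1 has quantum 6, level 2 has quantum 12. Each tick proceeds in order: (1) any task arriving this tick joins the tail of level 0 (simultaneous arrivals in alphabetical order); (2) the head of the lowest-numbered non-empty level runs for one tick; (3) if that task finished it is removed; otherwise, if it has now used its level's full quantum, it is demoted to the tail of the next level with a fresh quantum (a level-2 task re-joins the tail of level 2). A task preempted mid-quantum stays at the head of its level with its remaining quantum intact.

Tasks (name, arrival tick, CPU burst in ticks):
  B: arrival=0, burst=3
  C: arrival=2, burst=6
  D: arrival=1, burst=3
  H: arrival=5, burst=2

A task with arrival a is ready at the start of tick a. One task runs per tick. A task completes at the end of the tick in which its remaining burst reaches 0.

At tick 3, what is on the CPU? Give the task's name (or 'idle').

t=0: L0/L1/L2 = B/-/- → run B
t=1: L0/L1/L2 = BD/-/- → run B
t=2: L0/L1/L2 = BDC/-/- → run B
t=3: L0/L1/L2 = DC/-/- → run D
t=4: L0/L1/L2 = DC/-/- → run D
t=5: L0/L1/L2 = DCH/-/- → run D
t=6: L0/L1/L2 = CH/-/- → run C
t=7: L0/L1/L2 = CH/-/- → run C
t=8: L0/L1/L2 = CH/-/- → run C
t=9: L0/L1/L2 = H/C/- → run H
t=10: L0/L1/L2 = H/C/- → run H
t=11: L0/L1/L2 = -/C/- → run C
t=12: L0/L1/L2 = -/C/- → run C
t=13: L0/L1/L2 = -/C/- → run C
t=14: (idle)
t=15: (idle)
t=16: (idle)
t=17: (idle)
t=18: (idle)

running at tick 3 = D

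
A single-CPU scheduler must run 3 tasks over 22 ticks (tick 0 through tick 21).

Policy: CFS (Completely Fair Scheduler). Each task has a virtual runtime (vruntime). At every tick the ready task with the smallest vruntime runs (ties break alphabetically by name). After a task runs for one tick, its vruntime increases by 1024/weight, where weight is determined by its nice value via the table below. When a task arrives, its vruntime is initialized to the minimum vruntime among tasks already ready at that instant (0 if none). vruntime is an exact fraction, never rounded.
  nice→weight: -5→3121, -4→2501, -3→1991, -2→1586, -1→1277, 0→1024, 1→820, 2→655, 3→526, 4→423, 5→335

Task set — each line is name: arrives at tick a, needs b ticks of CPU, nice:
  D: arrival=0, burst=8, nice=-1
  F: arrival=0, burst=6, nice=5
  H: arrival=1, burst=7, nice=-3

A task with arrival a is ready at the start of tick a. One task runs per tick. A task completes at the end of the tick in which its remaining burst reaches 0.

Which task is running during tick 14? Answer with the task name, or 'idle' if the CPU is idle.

t=0: vr[D=0 F=0] → run D
t=1: vr[D=1024/1277 F=0 H=0] → run F
t=2: vr[D=1024/1277 F=1024/335 H=0] → run H
t=3: vr[D=1024/1277 F=1024/335 H=1024/1991] → run H
t=4: vr[D=1024/1277 F=1024/335 H=2048/1991] → run D
t=5: vr[D=2048/1277 F=1024/335 H=2048/1991] → run H
t=6: vr[D=2048/1277 F=1024/335 H=3072/1991] → run H
t=7: vr[D=2048/1277 F=1024/335 H=4096/1991] → run D
t=8: vr[D=3072/1277 F=1024/335 H=4096/1991] → run H
t=9: vr[D=3072/1277 F=1024/335 H=5120/1991] → run D
t=10: vr[D=4096/1277 F=1024/335 H=5120/1991] → run H
t=11: vr[D=4096/1277 F=1024/335 H=6144/1991] → run F
t=12: vr[D=4096/1277 F=2048/335 H=6144/1991] → run H
t=13: vr[D=4096/1277 F=2048/335] → run D
t=14: vr[D=5120/1277 F=2048/335] → run D
t=15: vr[D=6144/1277 F=2048/335] → run D
t=16: vr[D=7168/1277 F=2048/335] → run D
t=17: vr[F=2048/335] → run F
t=18: vr[F=3072/335] → run F
t=19: vr[F=4096/335] → run F
t=20: vr[F=1024/67] → run F
t=21: (idle)

running at tick 14 = D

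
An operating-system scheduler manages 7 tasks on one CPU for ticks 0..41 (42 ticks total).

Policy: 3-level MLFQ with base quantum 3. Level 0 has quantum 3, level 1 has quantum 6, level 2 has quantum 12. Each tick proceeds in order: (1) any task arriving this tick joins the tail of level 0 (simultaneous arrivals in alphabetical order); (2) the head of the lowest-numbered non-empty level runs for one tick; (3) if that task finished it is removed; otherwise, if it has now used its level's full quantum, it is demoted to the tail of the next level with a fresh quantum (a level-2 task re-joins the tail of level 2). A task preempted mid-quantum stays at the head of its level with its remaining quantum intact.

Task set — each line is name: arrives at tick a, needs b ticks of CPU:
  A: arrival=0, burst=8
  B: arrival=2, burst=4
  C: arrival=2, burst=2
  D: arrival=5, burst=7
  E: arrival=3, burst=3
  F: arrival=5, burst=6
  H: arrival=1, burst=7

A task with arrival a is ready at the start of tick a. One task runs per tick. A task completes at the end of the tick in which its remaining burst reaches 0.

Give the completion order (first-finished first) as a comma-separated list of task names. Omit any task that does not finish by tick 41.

completion order = C, E, A, H, B, D, F

t=0: L0/L1/L2 = A/-/- → run A
t=1: L0/L1/L2 = AH/-/- → run A
t=2: L0/L1/L2 = AHBC/-/- → run A
t=3: L0/L1/L2 = HBCE/A/- → run H
t=4: L0/L1/L2 = HBCE/A/- → run H
t=5: L0/L1/L2 = HBCEDF/A/- → run H
t=6: L0/L1/L2 = BCEDF/AH/- → run B
t=7: L0/L1/L2 = BCEDF/AH/- → run B
t=8: L0/L1/L2 = BCEDF/AH/- → run B
t=9: L0/L1/L2 = CEDF/AHB/- → run C
t=10: L0/L1/L2 = CEDF/AHB/- → run C
t=11: L0/L1/L2 = EDF/AHB/- → run E
t=12: L0/L1/L2 = EDF/AHB/- → run E
t=13: L0/L1/L2 = EDF/AHB/- → run E
t=14: L0/L1/L2 = DF/AHB/- → run D
t=15: L0/L1/L2 = DF/AHB/- → run D
t=16: L0/L1/L2 = DF/AHB/- → run D
t=17: L0/L1/L2 = F/AHBD/- → run F
t=18: L0/L1/L2 = F/AHBD/- → run F
t=19: L0/L1/L2 = F/AHBD/- → run F
t=20: L0/L1/L2 = -/AHBDF/- → run A
t=21: L0/L1/L2 = -/AHBDF/- → run A
t=22: L0/L1/L2 = -/AHBDF/- → run A
t=23: L0/L1/L2 = -/AHBDF/- → run A
t=24: L0/L1/L2 = -/AHBDF/- → run A
t=25: L0/L1/L2 = -/HBDF/- → run H
t=26: L0/L1/L2 = -/HBDF/- → run H
t=27: L0/L1/L2 = -/HBDF/- → run H
t=28: L0/L1/L2 = -/HBDF/- → run H
t=29: L0/L1/L2 = -/BDF/- → run B
t=30: L0/L1/L2 = -/DF/- → run D
t=31: L0/L1/L2 = -/DF/- → run D
t=32: L0/L1/L2 = -/DF/- → run D
t=33: L0/L1/L2 = -/DF/- → run D
t=34: L0/L1/L2 = -/F/- → run F
t=35: L0/L1/L2 = -/F/- → run F
t=36: L0/L1/L2 = -/F/- → run F
t=37: (idle)
t=38: (idle)
t=39: (idle)
t=40: (idle)
t=41: (idle)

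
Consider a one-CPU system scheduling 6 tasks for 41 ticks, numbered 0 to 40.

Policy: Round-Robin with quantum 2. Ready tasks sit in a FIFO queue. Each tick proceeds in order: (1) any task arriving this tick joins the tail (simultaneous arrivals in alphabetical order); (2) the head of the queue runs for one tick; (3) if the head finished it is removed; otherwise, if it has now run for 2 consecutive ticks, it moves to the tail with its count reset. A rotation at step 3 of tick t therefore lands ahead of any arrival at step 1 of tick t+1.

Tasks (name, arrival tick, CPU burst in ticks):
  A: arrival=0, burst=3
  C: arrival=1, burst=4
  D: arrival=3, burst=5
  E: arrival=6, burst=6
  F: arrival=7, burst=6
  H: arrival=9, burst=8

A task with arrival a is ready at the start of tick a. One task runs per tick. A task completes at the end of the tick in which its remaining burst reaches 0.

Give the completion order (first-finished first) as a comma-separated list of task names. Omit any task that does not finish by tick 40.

completion order = A, C, D, E, F, H

t=0: queue=[A] q_used=0 → run A
t=1: queue=[A,C] q_used=1 → run A
t=2: queue=[C,A] q_used=0 → run C
t=3: queue=[C,A,D] q_used=1 → run C
t=4: queue=[A,D,C] q_used=0 → run A
t=5: queue=[D,C] q_used=0 → run D
t=6: queue=[D,C,E] q_used=1 → run D
t=7: queue=[C,E,D,F] q_used=0 → run C
t=8: queue=[C,E,D,F] q_used=1 → run C
t=9: queue=[E,D,F,H] q_used=0 → run E
t=10: queue=[E,D,F,H] q_used=1 → run E
t=11: queue=[D,F,H,E] q_used=0 → run D
t=12: queue=[D,F,H,E] q_used=1 → run D
t=13: queue=[F,H,E,D] q_used=0 → run F
t=14: queue=[F,H,E,D] q_used=1 → run F
t=15: queue=[H,E,D,F] q_used=0 → run H
t=16: queue=[H,E,D,F] q_used=1 → run H
t=17: queue=[E,D,F,H] q_used=0 → run E
t=18: queue=[E,D,F,H] q_used=1 → run E
t=19: queue=[D,F,H,E] q_used=0 → run D
t=20: queue=[F,H,E] q_used=0 → run F
t=21: queue=[F,H,E] q_used=1 → run F
t=22: queue=[H,E,F] q_used=0 → run H
t=23: queue=[H,E,F] q_used=1 → run H
t=24: queue=[E,F,H] q_used=0 → run E
t=25: queue=[E,F,H] q_used=1 → run E
t=26: queue=[F,H] q_used=0 → run F
t=27: queue=[F,H] q_used=1 → run F
t=28: queue=[H] q_used=0 → run H
t=29: queue=[H] q_used=1 → run H
t=30: queue=[H] q_used=0 → run H
t=31: queue=[H] q_used=1 → run H
t=32: (idle)
t=33: (idle)
t=34: (idle)
t=35: (idle)
t=36: (idle)
t=37: (idle)
t=38: (idle)
t=39: (idle)
t=40: (idle)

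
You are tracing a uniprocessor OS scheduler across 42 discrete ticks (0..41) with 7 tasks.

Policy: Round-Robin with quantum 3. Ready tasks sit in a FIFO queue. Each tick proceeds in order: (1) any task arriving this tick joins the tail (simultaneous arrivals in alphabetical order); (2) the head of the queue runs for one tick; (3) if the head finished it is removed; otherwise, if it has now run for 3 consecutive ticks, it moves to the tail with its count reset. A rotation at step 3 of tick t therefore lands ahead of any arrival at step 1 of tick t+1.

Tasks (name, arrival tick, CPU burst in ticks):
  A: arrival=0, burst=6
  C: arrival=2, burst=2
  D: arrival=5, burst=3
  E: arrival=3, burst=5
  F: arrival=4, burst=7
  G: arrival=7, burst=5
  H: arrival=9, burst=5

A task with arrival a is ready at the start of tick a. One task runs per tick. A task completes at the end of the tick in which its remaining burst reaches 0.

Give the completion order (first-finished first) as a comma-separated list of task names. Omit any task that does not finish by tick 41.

t=0: queue=[A] q_used=0 → run A
t=1: queue=[A] q_used=1 → run A
t=2: queue=[A,C] q_used=2 → run A
t=3: queue=[C,A,E] q_used=0 → run C
t=4: queue=[C,A,E,F] q_used=1 → run C
t=5: queue=[A,E,F,D] q_used=0 → run A
t=6: queue=[A,E,F,D] q_used=1 → run A
t=7: queue=[A,E,F,D,G] q_used=2 → run A
t=8: queue=[E,F,D,G] q_used=0 → run E
t=9: queue=[E,F,D,G,H] q_used=1 → run E
t=10: queue=[E,F,D,G,H] q_used=2 → run E
t=11: queue=[F,D,G,H,E] q_used=0 → run F
t=12: queue=[F,D,G,H,E] q_used=1 → run F
t=13: queue=[F,D,G,H,E] q_used=2 → run F
t=14: queue=[D,G,H,E,F] q_used=0 → run D
t=15: queue=[D,G,H,E,F] q_used=1 → run D
t=16: queue=[D,G,H,E,F] q_used=2 → run D
t=17: queue=[G,H,E,F] q_used=0 → run G
t=18: queue=[G,H,E,F] q_used=1 → run G
t=19: queue=[G,H,E,F] q_used=2 → run G
t=20: queue=[H,E,F,G] q_used=0 → run H
t=21: queue=[H,E,F,G] q_used=1 → run H
t=22: queue=[H,E,F,G] q_used=2 → run H
t=23: queue=[E,F,G,H] q_used=0 → run E
t=24: queue=[E,F,G,H] q_used=1 → run E
t=25: queue=[F,G,H] q_used=0 → run F
t=26: queue=[F,G,H] q_used=1 → run F
t=27: queue=[F,G,H] q_used=2 → run F
t=28: queue=[G,H,F] q_used=0 → run G
t=29: queue=[G,H,F] q_used=1 → run G
t=30: queue=[H,F] q_used=0 → run H
t=31: queue=[H,F] q_used=1 → run H
t=32: queue=[F] q_used=0 → run F
t=33: (idle)
t=34: (idle)
t=35: (idle)
t=36: (idle)
t=37: (idle)
t=38: (idle)
t=39: (idle)
t=40: (idle)
t=41: (idle)

completion order = C, A, D, E, G, H, F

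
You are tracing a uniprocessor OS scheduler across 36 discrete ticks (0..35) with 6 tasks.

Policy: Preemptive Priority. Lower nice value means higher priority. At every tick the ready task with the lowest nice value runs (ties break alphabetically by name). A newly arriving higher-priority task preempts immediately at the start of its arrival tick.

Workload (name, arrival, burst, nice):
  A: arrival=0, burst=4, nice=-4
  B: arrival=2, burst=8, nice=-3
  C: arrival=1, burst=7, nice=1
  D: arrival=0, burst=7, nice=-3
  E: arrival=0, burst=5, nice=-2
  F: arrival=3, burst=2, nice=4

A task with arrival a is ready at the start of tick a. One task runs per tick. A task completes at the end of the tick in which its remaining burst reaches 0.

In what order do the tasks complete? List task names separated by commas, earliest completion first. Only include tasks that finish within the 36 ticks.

t=0: ready={A,D,E} → run A
t=1: ready={A,C,D,E} → run A
t=2: ready={A,B,C,D,E} → run A
t=3: ready={A,B,C,D,E,F} → run A
t=4: ready={B,C,D,E,F} → run B
t=5: ready={B,C,D,E,F} → run B
t=6: ready={B,C,D,E,F} → run B
t=7: ready={B,C,D,E,F} → run B
t=8: ready={B,C,D,E,F} → run B
t=9: ready={B,C,D,E,F} → run B
t=10: ready={B,C,D,E,F} → run B
t=11: ready={B,C,D,E,F} → run B
t=12: ready={C,D,E,F} → run D
t=13: ready={C,D,E,F} → run D
t=14: ready={C,D,E,F} → run D
t=15: ready={C,D,E,F} → run D
t=16: ready={C,D,E,F} → run D
t=17: ready={C,D,E,F} → run D
t=18: ready={C,D,E,F} → run D
t=19: ready={C,E,F} → run E
t=20: ready={C,E,F} → run E
t=21: ready={C,E,F} → run E
t=22: ready={C,E,F} → run E
t=23: ready={C,E,F} → run E
t=24: ready={C,F} → run C
t=25: ready={C,F} → run C
t=26: ready={C,F} → run C
t=27: ready={C,F} → run C
t=28: ready={C,F} → run C
t=29: ready={C,F} → run C
t=30: ready={C,F} → run C
t=31: ready={F} → run F
t=32: ready={F} → run F
t=33: (idle)
t=34: (idle)
t=35: (idle)

completion order = A, B, D, E, C, F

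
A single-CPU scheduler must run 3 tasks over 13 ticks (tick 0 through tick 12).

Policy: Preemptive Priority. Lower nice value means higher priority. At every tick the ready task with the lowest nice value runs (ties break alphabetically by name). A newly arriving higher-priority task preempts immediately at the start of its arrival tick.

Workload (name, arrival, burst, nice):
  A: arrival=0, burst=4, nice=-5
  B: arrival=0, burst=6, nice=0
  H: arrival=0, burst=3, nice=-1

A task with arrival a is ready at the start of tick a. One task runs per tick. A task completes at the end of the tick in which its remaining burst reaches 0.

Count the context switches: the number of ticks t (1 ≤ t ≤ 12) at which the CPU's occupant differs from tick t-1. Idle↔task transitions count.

t=0: ready={A,B,H} → run A
t=1: ready={A,B,H} → run A
t=2: ready={A,B,H} → run A
t=3: ready={A,B,H} → run A
t=4: ready={B,H} → run H
t=5: ready={B,H} → run H
t=6: ready={B,H} → run H
t=7: ready={B} → run B
t=8: ready={B} → run B
t=9: ready={B} → run B
t=10: ready={B} → run B
t=11: ready={B} → run B
t=12: ready={B} → run B

context switches = 2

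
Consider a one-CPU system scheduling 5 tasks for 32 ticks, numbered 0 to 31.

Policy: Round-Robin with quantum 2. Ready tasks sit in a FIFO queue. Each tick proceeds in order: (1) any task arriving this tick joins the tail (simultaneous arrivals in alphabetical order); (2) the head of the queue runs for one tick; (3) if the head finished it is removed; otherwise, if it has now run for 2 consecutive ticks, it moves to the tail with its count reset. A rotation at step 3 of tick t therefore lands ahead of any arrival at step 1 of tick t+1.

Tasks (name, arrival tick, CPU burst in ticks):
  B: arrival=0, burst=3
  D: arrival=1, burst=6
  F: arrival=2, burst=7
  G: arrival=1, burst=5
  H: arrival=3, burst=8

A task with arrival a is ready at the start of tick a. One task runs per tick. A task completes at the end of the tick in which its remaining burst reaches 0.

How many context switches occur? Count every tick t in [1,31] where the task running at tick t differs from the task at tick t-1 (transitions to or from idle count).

t=0: queue=[B] q_used=0 → run B
t=1: queue=[B,D,G] q_used=1 → run B
t=2: queue=[D,G,B,F] q_used=0 → run D
t=3: queue=[D,G,B,F,H] q_used=1 → run D
t=4: queue=[G,B,F,H,D] q_used=0 → run G
t=5: queue=[G,B,F,H,D] q_used=1 → run G
t=6: queue=[B,F,H,D,G] q_used=0 → run B
t=7: queue=[F,H,D,G] q_used=0 → run F
t=8: queue=[F,H,D,G] q_used=1 → run F
t=9: queue=[H,D,G,F] q_used=0 → run H
t=10: queue=[H,D,G,F] q_used=1 → run H
t=11: queue=[D,G,F,H] q_used=0 → run D
t=12: queue=[D,G,F,H] q_used=1 → run D
t=13: queue=[G,F,H,D] q_used=0 → run G
t=14: queue=[G,F,H,D] q_used=1 → run G
t=15: queue=[F,H,D,G] q_used=0 → run F
t=16: queue=[F,H,D,G] q_used=1 → run F
t=17: queue=[H,D,G,F] q_used=0 → run H
t=18: queue=[H,D,G,F] q_used=1 → run H
t=19: queue=[D,G,F,H] q_used=0 → run D
t=20: queue=[D,G,F,H] q_used=1 → run D
t=21: queue=[G,F,H] q_used=0 → run G
t=22: queue=[F,H] q_used=0 → run F
t=23: queue=[F,H] q_used=1 → run F
t=24: queue=[H,F] q_used=0 → run H
t=25: queue=[H,F] q_used=1 → run H
t=26: queue=[F,H] q_used=0 → run F
t=27: queue=[H] q_used=0 → run H
t=28: queue=[H] q_used=1 → run H
t=29: (idle)
t=30: (idle)
t=31: (idle)

context switches = 16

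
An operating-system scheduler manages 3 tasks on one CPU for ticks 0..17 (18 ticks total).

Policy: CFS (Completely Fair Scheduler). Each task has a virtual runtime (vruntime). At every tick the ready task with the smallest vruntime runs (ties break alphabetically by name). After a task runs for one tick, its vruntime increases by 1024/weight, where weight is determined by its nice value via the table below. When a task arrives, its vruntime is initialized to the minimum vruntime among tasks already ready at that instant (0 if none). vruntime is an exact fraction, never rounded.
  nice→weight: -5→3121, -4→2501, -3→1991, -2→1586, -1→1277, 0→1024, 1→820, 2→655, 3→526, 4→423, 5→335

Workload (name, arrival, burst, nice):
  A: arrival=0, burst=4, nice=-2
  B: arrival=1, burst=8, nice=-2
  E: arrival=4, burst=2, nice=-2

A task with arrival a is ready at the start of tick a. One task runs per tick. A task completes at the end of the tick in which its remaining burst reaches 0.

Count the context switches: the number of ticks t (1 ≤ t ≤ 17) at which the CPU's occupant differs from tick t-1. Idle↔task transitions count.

context switches = 9

t=0: vr[A=0] → run A
t=1: vr[A=512/793 B=512/793] → run A
t=2: vr[A=1024/793 B=512/793] → run B
t=3: vr[A=1024/793 B=1024/793] → run A
t=4: vr[A=1536/793 B=1024/793 E=1024/793] → run B
t=5: vr[A=1536/793 B=1536/793 E=1024/793] → run E
t=6: vr[A=1536/793 B=1536/793 E=1536/793] → run A
t=7: vr[B=1536/793 E=1536/793] → run B
t=8: vr[B=2048/793 E=1536/793] → run E
t=9: vr[B=2048/793] → run B
t=10: vr[B=2560/793] → run B
t=11: vr[B=3072/793] → run B
t=12: vr[B=3584/793] → run B
t=13: vr[B=4096/793] → run B
t=14: (idle)
t=15: (idle)
t=16: (idle)
t=17: (idle)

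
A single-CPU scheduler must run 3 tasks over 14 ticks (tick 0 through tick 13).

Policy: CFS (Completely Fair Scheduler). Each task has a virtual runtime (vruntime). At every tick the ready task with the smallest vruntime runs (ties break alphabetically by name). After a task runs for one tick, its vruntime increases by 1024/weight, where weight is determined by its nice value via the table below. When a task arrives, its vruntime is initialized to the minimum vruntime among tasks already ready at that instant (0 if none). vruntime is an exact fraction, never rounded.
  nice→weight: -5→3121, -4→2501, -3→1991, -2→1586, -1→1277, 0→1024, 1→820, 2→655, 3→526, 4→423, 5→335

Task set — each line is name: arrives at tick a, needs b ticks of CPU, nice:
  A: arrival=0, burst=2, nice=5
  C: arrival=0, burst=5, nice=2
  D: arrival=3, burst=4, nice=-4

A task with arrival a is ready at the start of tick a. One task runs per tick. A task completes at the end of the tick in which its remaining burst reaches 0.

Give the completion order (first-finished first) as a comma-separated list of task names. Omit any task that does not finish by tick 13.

completion order = A, D, C

t=0: vr[A=0 C=0] → run A
t=1: vr[A=1024/335 C=0] → run C
t=2: vr[A=1024/335 C=1024/655] → run C
t=3: vr[A=1024/335 C=2048/655 D=1024/335] → run A
t=4: vr[C=2048/655 D=1024/335] → run D
t=5: vr[C=2048/655 D=2904064/837835] → run C
t=6: vr[C=3072/655 D=2904064/837835] → run D
t=7: vr[C=3072/655 D=3247104/837835] → run D
t=8: vr[C=3072/655 D=3590144/837835] → run D
t=9: vr[C=3072/655] → run C
t=10: vr[C=4096/655] → run C
t=11: (idle)
t=12: (idle)
t=13: (idle)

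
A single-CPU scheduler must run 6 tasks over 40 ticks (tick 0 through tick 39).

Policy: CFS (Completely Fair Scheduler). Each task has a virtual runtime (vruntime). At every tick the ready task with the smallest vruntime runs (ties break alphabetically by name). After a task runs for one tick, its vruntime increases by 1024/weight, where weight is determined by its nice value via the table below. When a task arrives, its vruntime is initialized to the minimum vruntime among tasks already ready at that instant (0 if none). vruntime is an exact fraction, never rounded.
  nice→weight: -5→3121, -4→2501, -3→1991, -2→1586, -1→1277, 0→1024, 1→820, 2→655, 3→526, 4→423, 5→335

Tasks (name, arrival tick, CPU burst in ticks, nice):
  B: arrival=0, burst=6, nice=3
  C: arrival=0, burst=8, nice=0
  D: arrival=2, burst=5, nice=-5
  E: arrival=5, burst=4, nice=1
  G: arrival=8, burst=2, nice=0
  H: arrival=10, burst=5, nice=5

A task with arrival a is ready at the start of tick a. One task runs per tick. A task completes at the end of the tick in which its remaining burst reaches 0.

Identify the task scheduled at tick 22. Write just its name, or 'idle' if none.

t=0: vr[B=0 C=0] → run B
t=1: vr[B=512/263 C=0] → run C
t=2: vr[B=512/263 C=1 D=1] → run C
t=3: vr[B=512/263 C=2 D=1] → run D
t=4: vr[B=512/263 C=2 D=4145/3121] → run D
t=5: vr[B=512/263 C=2 D=5169/3121 E=5169/3121] → run D
t=6: vr[B=512/263 C=2 D=6193/3121 E=5169/3121] → run E
t=7: vr[B=512/263 C=2 D=6193/3121 E=1858621/639805] → run B
t=8: vr[B=1024/263 C=2 D=6193/3121 E=1858621/639805 G=6193/3121] → run D
t=9: vr[B=1024/263 C=2 D=7217/3121 E=1858621/639805 G=6193/3121] → run G
t=10: vr[B=1024/263 C=2 D=7217/3121 E=1858621/639805 G=9314/3121 H=2] → run C
t=11: vr[B=1024/263 C=3 D=7217/3121 E=1858621/639805 G=9314/3121 H=2] → run H
t=12: vr[B=1024/263 C=3 D=7217/3121 E=1858621/639805 G=9314/3121 H=1694/335] → run D
t=13: vr[B=1024/263 C=3 E=1858621/639805 G=9314/3121 H=1694/335] → run E
t=14: vr[B=1024/263 C=3 E=2657597/639805 G=9314/3121 H=1694/335] → run G
t=15: vr[B=1024/263 C=3 E=2657597/639805 H=1694/335] → run C
t=16: vr[B=1024/263 C=4 E=2657597/639805 H=1694/335] → run B
t=17: vr[B=1536/263 C=4 E=2657597/639805 H=1694/335] → run C
t=18: vr[B=1536/263 C=5 E=2657597/639805 H=1694/335] → run E
t=19: vr[B=1536/263 C=5 E=3456573/639805 H=1694/335] → run C
t=20: vr[B=1536/263 C=6 E=3456573/639805 H=1694/335] → run H
t=21: vr[B=1536/263 C=6 E=3456573/639805 H=2718/335] → run E
t=22: vr[B=1536/263 C=6 H=2718/335] → run B
t=23: vr[B=2048/263 C=6 H=2718/335] → run C
t=24: vr[B=2048/263 C=7 H=2718/335] → run C
t=25: vr[B=2048/263 H=2718/335] → run B
t=26: vr[B=2560/263 H=2718/335] → run H
t=27: vr[B=2560/263 H=3742/335] → run B
t=28: vr[H=3742/335] → run H
t=29: vr[H=4766/335] → run H
t=30: (idle)
t=31: (idle)
t=32: (idle)
t=33: (idle)
t=34: (idle)
t=35: (idle)
t=36: (idle)
t=37: (idle)
t=38: (idle)
t=39: (idle)

running at tick 22 = B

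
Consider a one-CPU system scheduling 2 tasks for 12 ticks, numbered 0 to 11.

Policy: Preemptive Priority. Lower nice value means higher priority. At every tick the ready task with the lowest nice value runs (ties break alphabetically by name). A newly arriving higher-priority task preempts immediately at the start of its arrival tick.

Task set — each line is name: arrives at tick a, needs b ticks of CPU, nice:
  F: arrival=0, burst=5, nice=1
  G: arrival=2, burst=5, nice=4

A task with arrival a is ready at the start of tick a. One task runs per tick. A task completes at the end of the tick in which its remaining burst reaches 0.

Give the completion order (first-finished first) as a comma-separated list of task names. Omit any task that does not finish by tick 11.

completion order = F, G

t=0: ready={F} → run F
t=1: ready={F} → run F
t=2: ready={F,G} → run F
t=3: ready={F,G} → run F
t=4: ready={F,G} → run F
t=5: ready={G} → run G
t=6: ready={G} → run G
t=7: ready={G} → run G
t=8: ready={G} → run G
t=9: ready={G} → run G
t=10: (idle)
t=11: (idle)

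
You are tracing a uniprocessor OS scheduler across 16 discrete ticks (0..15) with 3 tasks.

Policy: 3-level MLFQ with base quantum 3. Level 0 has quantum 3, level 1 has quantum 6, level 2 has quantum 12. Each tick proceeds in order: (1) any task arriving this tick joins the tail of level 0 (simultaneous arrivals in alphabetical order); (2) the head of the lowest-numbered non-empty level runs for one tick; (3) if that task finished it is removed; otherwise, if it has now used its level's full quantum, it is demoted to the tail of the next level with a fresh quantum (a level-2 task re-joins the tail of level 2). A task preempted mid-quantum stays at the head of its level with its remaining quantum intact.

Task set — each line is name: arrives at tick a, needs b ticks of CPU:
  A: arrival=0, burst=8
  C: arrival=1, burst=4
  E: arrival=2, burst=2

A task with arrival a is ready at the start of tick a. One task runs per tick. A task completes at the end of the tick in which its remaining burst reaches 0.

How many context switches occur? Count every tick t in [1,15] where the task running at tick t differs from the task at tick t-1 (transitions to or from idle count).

context switches = 5

t=0: L0/L1/L2 = A/-/- → run A
t=1: L0/L1/L2 = AC/-/- → run A
t=2: L0/L1/L2 = ACE/-/- → run A
t=3: L0/L1/L2 = CE/A/- → run C
t=4: L0/L1/L2 = CE/A/- → run C
t=5: L0/L1/L2 = CE/A/- → run C
t=6: L0/L1/L2 = E/AC/- → run E
t=7: L0/L1/L2 = E/AC/- → run E
t=8: L0/L1/L2 = -/AC/- → run A
t=9: L0/L1/L2 = -/AC/- → run A
t=10: L0/L1/L2 = -/AC/- → run A
t=11: L0/L1/L2 = -/AC/- → run A
t=12: L0/L1/L2 = -/AC/- → run A
t=13: L0/L1/L2 = -/C/- → run C
t=14: (idle)
t=15: (idle)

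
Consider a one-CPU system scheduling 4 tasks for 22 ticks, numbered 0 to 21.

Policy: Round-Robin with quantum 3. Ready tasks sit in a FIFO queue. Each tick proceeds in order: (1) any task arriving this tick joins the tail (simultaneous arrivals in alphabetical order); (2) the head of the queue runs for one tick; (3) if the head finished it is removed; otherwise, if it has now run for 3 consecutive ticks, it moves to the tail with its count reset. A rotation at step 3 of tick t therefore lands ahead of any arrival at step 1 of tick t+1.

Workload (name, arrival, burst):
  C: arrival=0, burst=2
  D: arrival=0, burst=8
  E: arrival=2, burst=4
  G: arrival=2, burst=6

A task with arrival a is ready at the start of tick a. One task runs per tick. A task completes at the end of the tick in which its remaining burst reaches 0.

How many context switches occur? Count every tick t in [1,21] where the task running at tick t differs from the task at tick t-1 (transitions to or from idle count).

context switches = 8

t=0: queue=[C,D] q_used=0 → run C
t=1: queue=[C,D] q_used=1 → run C
t=2: queue=[D,E,G] q_used=0 → run D
t=3: queue=[D,E,G] q_used=1 → run D
t=4: queue=[D,E,G] q_used=2 → run D
t=5: queue=[E,G,D] q_used=0 → run E
t=6: queue=[E,G,D] q_used=1 → run E
t=7: queue=[E,G,D] q_used=2 → run E
t=8: queue=[G,D,E] q_used=0 → run G
t=9: queue=[G,D,E] q_used=1 → run G
t=10: queue=[G,D,E] q_used=2 → run G
t=11: queue=[D,E,G] q_used=0 → run D
t=12: queue=[D,E,G] q_used=1 → run D
t=13: queue=[D,E,G] q_used=2 → run D
t=14: queue=[E,G,D] q_used=0 → run E
t=15: queue=[G,D] q_used=0 → run G
t=16: queue=[G,D] q_used=1 → run G
t=17: queue=[G,D] q_used=2 → run G
t=18: queue=[D] q_used=0 → run D
t=19: queue=[D] q_used=1 → run D
t=20: (idle)
t=21: (idle)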